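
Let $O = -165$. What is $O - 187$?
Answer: $-352$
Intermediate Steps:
$O - 187 = -165 - 187 = -352$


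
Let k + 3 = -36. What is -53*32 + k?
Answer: -1735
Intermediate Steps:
k = -39 (k = -3 - 36 = -39)
-53*32 + k = -53*32 - 39 = -1696 - 39 = -1735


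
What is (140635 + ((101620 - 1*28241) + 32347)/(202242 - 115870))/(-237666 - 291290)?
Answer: -6073515973/22843493816 ≈ -0.26587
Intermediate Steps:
(140635 + ((101620 - 1*28241) + 32347)/(202242 - 115870))/(-237666 - 291290) = (140635 + ((101620 - 28241) + 32347)/86372)/(-528956) = (140635 + (73379 + 32347)*(1/86372))*(-1/528956) = (140635 + 105726*(1/86372))*(-1/528956) = (140635 + 52863/43186)*(-1/528956) = (6073515973/43186)*(-1/528956) = -6073515973/22843493816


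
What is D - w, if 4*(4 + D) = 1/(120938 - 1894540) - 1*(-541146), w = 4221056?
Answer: -28986144204589/7094408 ≈ -4.0858e+6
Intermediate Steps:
D = 959749250259/7094408 (D = -4 + (1/(120938 - 1894540) - 1*(-541146))/4 = -4 + (1/(-1773602) + 541146)/4 = -4 + (-1/1773602 + 541146)/4 = -4 + (¼)*(959777627891/1773602) = -4 + 959777627891/7094408 = 959749250259/7094408 ≈ 1.3528e+5)
D - w = 959749250259/7094408 - 1*4221056 = 959749250259/7094408 - 4221056 = -28986144204589/7094408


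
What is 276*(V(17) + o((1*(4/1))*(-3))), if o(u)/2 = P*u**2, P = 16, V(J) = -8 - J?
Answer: 1264908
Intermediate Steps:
o(u) = 32*u**2 (o(u) = 2*(16*u**2) = 32*u**2)
276*(V(17) + o((1*(4/1))*(-3))) = 276*((-8 - 1*17) + 32*((1*(4/1))*(-3))**2) = 276*((-8 - 17) + 32*((1*(4*1))*(-3))**2) = 276*(-25 + 32*((1*4)*(-3))**2) = 276*(-25 + 32*(4*(-3))**2) = 276*(-25 + 32*(-12)**2) = 276*(-25 + 32*144) = 276*(-25 + 4608) = 276*4583 = 1264908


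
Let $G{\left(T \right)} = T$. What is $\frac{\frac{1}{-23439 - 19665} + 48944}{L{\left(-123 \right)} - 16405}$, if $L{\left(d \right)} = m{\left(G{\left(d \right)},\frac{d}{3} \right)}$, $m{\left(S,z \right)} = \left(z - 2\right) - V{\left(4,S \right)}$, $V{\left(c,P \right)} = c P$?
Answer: $- \frac{2109682175}{687767424} \approx -3.0674$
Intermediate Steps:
$V{\left(c,P \right)} = P c$
$m{\left(S,z \right)} = -2 + z - 4 S$ ($m{\left(S,z \right)} = \left(z - 2\right) - S 4 = \left(-2 + z\right) - 4 S = -2 + z - 4 S$)
$L{\left(d \right)} = -2 - \frac{11 d}{3}$ ($L{\left(d \right)} = -2 + \frac{d}{3} - 4 d = -2 - \frac{11 d}{3}$)
$\frac{\frac{1}{-23439 - 19665} + 48944}{L{\left(-123 \right)} - 16405} = \frac{\frac{1}{-23439 - 19665} + 48944}{\left(-2 - -451\right) - 16405} = \frac{\frac{1}{-43104} + 48944}{\left(-2 + 451\right) - 16405} = \frac{- \frac{1}{43104} + 48944}{449 - 16405} = \frac{2109682175}{43104 \left(-15956\right)} = \frac{2109682175}{43104} \left(- \frac{1}{15956}\right) = - \frac{2109682175}{687767424}$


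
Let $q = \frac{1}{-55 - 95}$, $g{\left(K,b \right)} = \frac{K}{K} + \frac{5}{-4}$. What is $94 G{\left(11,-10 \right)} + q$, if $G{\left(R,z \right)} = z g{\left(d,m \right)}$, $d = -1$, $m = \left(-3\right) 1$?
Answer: $\frac{35249}{150} \approx 234.99$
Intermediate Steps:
$m = -3$
$g{\left(K,b \right)} = - \frac{1}{4}$ ($g{\left(K,b \right)} = 1 + 5 \left(- \frac{1}{4}\right) = 1 - \frac{5}{4} = - \frac{1}{4}$)
$G{\left(R,z \right)} = - \frac{z}{4}$ ($G{\left(R,z \right)} = z \left(- \frac{1}{4}\right) = - \frac{z}{4}$)
$q = - \frac{1}{150}$ ($q = \frac{1}{-150} = - \frac{1}{150} \approx -0.0066667$)
$94 G{\left(11,-10 \right)} + q = 94 \left(\left(- \frac{1}{4}\right) \left(-10\right)\right) - \frac{1}{150} = 94 \cdot \frac{5}{2} - \frac{1}{150} = 235 - \frac{1}{150} = \frac{35249}{150}$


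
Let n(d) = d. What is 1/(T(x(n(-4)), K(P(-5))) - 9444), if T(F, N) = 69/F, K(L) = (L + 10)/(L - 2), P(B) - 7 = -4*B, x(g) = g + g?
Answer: -8/75621 ≈ -0.00010579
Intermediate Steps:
x(g) = 2*g
P(B) = 7 - 4*B
K(L) = (10 + L)/(-2 + L)
1/(T(x(n(-4)), K(P(-5))) - 9444) = 1/(69/((2*(-4))) - 9444) = 1/(69/(-8) - 9444) = 1/(69*(-1/8) - 9444) = 1/(-69/8 - 9444) = 1/(-75621/8) = -8/75621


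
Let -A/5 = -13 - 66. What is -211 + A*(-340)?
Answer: -134511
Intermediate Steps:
A = 395 (A = -5*(-13 - 66) = -5*(-79) = 395)
-211 + A*(-340) = -211 + 395*(-340) = -211 - 134300 = -134511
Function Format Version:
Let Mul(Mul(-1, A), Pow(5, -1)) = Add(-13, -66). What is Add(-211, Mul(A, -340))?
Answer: -134511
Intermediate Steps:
A = 395 (A = Mul(-5, Add(-13, -66)) = Mul(-5, -79) = 395)
Add(-211, Mul(A, -340)) = Add(-211, Mul(395, -340)) = Add(-211, -134300) = -134511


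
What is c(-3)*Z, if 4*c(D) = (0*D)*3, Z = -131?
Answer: 0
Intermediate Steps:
c(D) = 0 (c(D) = ((0*D)*3)/4 = (0*3)/4 = (¼)*0 = 0)
c(-3)*Z = 0*(-131) = 0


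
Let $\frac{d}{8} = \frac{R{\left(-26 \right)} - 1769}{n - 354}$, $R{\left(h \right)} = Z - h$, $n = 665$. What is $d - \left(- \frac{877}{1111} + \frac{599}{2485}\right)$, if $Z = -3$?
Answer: $- \frac{38092534064}{858619685} \approx -44.365$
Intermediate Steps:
$R{\left(h \right)} = -3 - h$
$d = - \frac{13968}{311}$ ($d = 8 \frac{\left(-3 - -26\right) - 1769}{665 - 354} = 8 \frac{\left(-3 + 26\right) - 1769}{311} = 8 \left(23 - 1769\right) \frac{1}{311} = 8 \left(\left(-1746\right) \frac{1}{311}\right) = 8 \left(- \frac{1746}{311}\right) = - \frac{13968}{311} \approx -44.913$)
$d - \left(- \frac{877}{1111} + \frac{599}{2485}\right) = - \frac{13968}{311} - \left(- \frac{877}{1111} + \frac{599}{2485}\right) = - \frac{13968}{311} - - \frac{1513856}{2760835} = - \frac{13968}{311} + \left(- \frac{599}{2485} + \frac{877}{1111}\right) = - \frac{13968}{311} + \frac{1513856}{2760835} = - \frac{38092534064}{858619685}$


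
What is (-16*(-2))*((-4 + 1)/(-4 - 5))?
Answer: 32/3 ≈ 10.667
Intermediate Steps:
(-16*(-2))*((-4 + 1)/(-4 - 5)) = (-4*(-8))*(-3/(-9)) = 32*(-3*(-⅑)) = 32*(⅓) = 32/3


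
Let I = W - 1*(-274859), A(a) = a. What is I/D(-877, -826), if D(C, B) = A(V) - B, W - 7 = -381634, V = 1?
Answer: -106768/827 ≈ -129.10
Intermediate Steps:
W = -381627 (W = 7 - 381634 = -381627)
I = -106768 (I = -381627 - 1*(-274859) = -381627 + 274859 = -106768)
D(C, B) = 1 - B
I/D(-877, -826) = -106768/(1 - 1*(-826)) = -106768/(1 + 826) = -106768/827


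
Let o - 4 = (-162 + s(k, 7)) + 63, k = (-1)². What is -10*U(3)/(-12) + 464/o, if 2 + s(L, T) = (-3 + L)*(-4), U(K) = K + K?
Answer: -19/89 ≈ -0.21348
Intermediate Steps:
U(K) = 2*K
k = 1
s(L, T) = 10 - 4*L (s(L, T) = -2 + (-3 + L)*(-4) = -2 + (12 - 4*L) = 10 - 4*L)
o = -89 (o = 4 + ((-162 + (10 - 4*1)) + 63) = 4 + ((-162 + (10 - 4)) + 63) = 4 + ((-162 + 6) + 63) = 4 + (-156 + 63) = 4 - 93 = -89)
-10*U(3)/(-12) + 464/o = -20*3/(-12) + 464/(-89) = -10*6*(-1/12) + 464*(-1/89) = -60*(-1/12) - 464/89 = 5 - 464/89 = -19/89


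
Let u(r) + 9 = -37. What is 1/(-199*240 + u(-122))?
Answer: -1/47806 ≈ -2.0918e-5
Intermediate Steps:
u(r) = -46 (u(r) = -9 - 37 = -46)
1/(-199*240 + u(-122)) = 1/(-199*240 - 46) = 1/(-47760 - 46) = 1/(-47806) = -1/47806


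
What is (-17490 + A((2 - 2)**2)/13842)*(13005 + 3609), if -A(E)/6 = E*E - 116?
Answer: -223454500932/769 ≈ -2.9058e+8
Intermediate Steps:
A(E) = 696 - 6*E**2 (A(E) = -6*(E*E - 116) = -6*(E**2 - 116) = -6*(-116 + E**2) = 696 - 6*E**2)
(-17490 + A((2 - 2)**2)/13842)*(13005 + 3609) = (-17490 + (696 - 6*(2 - 2)**4)/13842)*(13005 + 3609) = (-17490 + (696 - 6*(0**2)**2)*(1/13842))*16614 = (-17490 + (696 - 6*0**2)*(1/13842))*16614 = (-17490 + (696 - 6*0)*(1/13842))*16614 = (-17490 + (696 + 0)*(1/13842))*16614 = (-17490 + 696*(1/13842))*16614 = (-17490 + 116/2307)*16614 = -40349314/2307*16614 = -223454500932/769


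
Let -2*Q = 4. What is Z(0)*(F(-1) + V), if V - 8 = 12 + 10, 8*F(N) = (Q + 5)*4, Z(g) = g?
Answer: 0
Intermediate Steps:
Q = -2 (Q = -½*4 = -2)
F(N) = 3/2 (F(N) = ((-2 + 5)*4)/8 = (3*4)/8 = (⅛)*12 = 3/2)
V = 30 (V = 8 + (12 + 10) = 8 + 22 = 30)
Z(0)*(F(-1) + V) = 0*(3/2 + 30) = 0*(63/2) = 0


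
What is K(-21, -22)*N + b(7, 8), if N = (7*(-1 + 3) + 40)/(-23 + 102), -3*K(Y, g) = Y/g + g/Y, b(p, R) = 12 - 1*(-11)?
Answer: 137134/6083 ≈ 22.544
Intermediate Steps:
b(p, R) = 23 (b(p, R) = 12 + 11 = 23)
K(Y, g) = -Y/(3*g) - g/(3*Y) (K(Y, g) = -(Y/g + g/Y)/3 = -Y/(3*g) - g/(3*Y))
N = 54/79 (N = (7*2 + 40)/79 = (14 + 40)*(1/79) = 54*(1/79) = 54/79 ≈ 0.68354)
K(-21, -22)*N + b(7, 8) = (-⅓*(-21)/(-22) - ⅓*(-22)/(-21))*(54/79) + 23 = (-⅓*(-21)*(-1/22) - ⅓*(-22)*(-1/21))*(54/79) + 23 = (-7/22 - 22/63)*(54/79) + 23 = -925/1386*54/79 + 23 = -2775/6083 + 23 = 137134/6083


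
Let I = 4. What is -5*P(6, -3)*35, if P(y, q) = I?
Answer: -700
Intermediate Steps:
P(y, q) = 4
-5*P(6, -3)*35 = -5*4*35 = -20*35 = -700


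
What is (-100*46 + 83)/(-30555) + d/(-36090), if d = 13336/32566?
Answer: 5898282185/39901670613 ≈ 0.14782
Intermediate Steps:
d = 6668/16283 (d = 13336*(1/32566) = 6668/16283 ≈ 0.40951)
(-100*46 + 83)/(-30555) + d/(-36090) = (-100*46 + 83)/(-30555) + (6668/16283)/(-36090) = (-4600 + 83)*(-1/30555) + (6668/16283)*(-1/36090) = -4517*(-1/30555) - 3334/293826735 = 4517/30555 - 3334/293826735 = 5898282185/39901670613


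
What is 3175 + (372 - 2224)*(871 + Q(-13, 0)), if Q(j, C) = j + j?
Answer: -1561765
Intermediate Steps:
Q(j, C) = 2*j
3175 + (372 - 2224)*(871 + Q(-13, 0)) = 3175 + (372 - 2224)*(871 + 2*(-13)) = 3175 - 1852*(871 - 26) = 3175 - 1852*845 = 3175 - 1564940 = -1561765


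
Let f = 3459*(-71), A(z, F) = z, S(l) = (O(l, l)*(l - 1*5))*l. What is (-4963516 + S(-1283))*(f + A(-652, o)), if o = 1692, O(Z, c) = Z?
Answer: 523293187809668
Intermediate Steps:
S(l) = l²*(-5 + l) (S(l) = (l*(l - 1*5))*l = (l*(l - 5))*l = (l*(-5 + l))*l = l²*(-5 + l))
f = -245589
(-4963516 + S(-1283))*(f + A(-652, o)) = (-4963516 + (-1283)²*(-5 - 1283))*(-245589 - 652) = (-4963516 + 1646089*(-1288))*(-246241) = (-4963516 - 2120162632)*(-246241) = -2125126148*(-246241) = 523293187809668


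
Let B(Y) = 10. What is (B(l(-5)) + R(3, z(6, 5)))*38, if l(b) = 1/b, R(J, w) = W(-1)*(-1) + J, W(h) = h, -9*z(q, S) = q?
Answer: 532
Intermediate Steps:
z(q, S) = -q/9
R(J, w) = 1 + J (R(J, w) = -1*(-1) + J = 1 + J)
(B(l(-5)) + R(3, z(6, 5)))*38 = (10 + (1 + 3))*38 = (10 + 4)*38 = 14*38 = 532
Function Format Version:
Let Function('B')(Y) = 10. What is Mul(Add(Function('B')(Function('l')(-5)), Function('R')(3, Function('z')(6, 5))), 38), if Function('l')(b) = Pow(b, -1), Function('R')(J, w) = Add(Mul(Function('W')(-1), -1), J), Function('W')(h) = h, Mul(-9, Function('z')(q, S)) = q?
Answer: 532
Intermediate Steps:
Function('z')(q, S) = Mul(Rational(-1, 9), q)
Function('R')(J, w) = Add(1, J) (Function('R')(J, w) = Add(Mul(-1, -1), J) = Add(1, J))
Mul(Add(Function('B')(Function('l')(-5)), Function('R')(3, Function('z')(6, 5))), 38) = Mul(Add(10, Add(1, 3)), 38) = Mul(Add(10, 4), 38) = Mul(14, 38) = 532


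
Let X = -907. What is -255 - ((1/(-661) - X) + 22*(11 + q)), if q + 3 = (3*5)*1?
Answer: -1102547/661 ≈ -1668.0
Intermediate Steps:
q = 12 (q = -3 + (3*5)*1 = -3 + 15*1 = -3 + 15 = 12)
-255 - ((1/(-661) - X) + 22*(11 + q)) = -255 - ((1/(-661) - 1*(-907)) + 22*(11 + 12)) = -255 - ((-1/661 + 907) + 22*23) = -255 - (599526/661 + 506) = -255 - 1*933992/661 = -255 - 933992/661 = -1102547/661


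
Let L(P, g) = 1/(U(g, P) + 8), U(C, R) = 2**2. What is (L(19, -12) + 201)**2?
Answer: 5822569/144 ≈ 40435.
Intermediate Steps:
U(C, R) = 4
L(P, g) = 1/12 (L(P, g) = 1/(4 + 8) = 1/12)
(L(19, -12) + 201)**2 = (1/12 + 201)**2 = (2413/12)**2 = 5822569/144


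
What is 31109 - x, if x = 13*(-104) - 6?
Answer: 32467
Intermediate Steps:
x = -1358 (x = -1352 - 6 = -1358)
31109 - x = 31109 - 1*(-1358) = 31109 + 1358 = 32467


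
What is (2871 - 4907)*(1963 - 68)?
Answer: -3858220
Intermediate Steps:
(2871 - 4907)*(1963 - 68) = -2036*1895 = -3858220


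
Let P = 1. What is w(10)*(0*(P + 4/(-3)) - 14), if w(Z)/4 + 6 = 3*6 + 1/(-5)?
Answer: -3304/5 ≈ -660.80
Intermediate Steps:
w(Z) = 236/5 (w(Z) = -24 + 4*(3*6 + 1/(-5)) = -24 + 4*(18 - ⅕) = -24 + 4*(89/5) = -24 + 356/5 = 236/5)
w(10)*(0*(P + 4/(-3)) - 14) = 236*(0*(1 + 4/(-3)) - 14)/5 = 236*(0*(1 + 4*(-⅓)) - 14)/5 = 236*(0*(1 - 4/3) - 14)/5 = 236*(0*(-⅓) - 14)/5 = 236*(0 - 14)/5 = (236/5)*(-14) = -3304/5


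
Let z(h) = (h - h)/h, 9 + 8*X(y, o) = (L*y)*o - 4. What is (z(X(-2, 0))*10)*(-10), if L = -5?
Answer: 0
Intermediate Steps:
X(y, o) = -13/8 - 5*o*y/8 (X(y, o) = -9/8 + ((-5*y)*o - 4)/8 = -9/8 + (-5*o*y - 4)/8 = -9/8 + (-4 - 5*o*y)/8 = -9/8 + (-½ - 5*o*y/8) = -13/8 - 5*o*y/8)
z(h) = 0 (z(h) = 0/h = 0)
(z(X(-2, 0))*10)*(-10) = (0*10)*(-10) = 0*(-10) = 0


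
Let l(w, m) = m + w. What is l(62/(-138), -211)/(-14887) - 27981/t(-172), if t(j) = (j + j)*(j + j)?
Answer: -27015644903/121555094208 ≈ -0.22225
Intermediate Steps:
t(j) = 4*j² (t(j) = (2*j)*(2*j) = 4*j²)
l(62/(-138), -211)/(-14887) - 27981/t(-172) = (-211 + 62/(-138))/(-14887) - 27981/(4*(-172)²) = (-211 + 62*(-1/138))*(-1/14887) - 27981/(4*29584) = (-211 - 31/69)*(-1/14887) - 27981/118336 = -14590/69*(-1/14887) - 27981*1/118336 = 14590/1027203 - 27981/118336 = -27015644903/121555094208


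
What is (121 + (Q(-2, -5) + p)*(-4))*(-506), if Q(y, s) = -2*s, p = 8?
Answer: -24794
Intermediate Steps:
(121 + (Q(-2, -5) + p)*(-4))*(-506) = (121 + (-2*(-5) + 8)*(-4))*(-506) = (121 + (10 + 8)*(-4))*(-506) = (121 + 18*(-4))*(-506) = (121 - 72)*(-506) = 49*(-506) = -24794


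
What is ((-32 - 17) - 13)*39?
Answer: -2418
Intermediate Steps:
((-32 - 17) - 13)*39 = (-49 - 13)*39 = -62*39 = -2418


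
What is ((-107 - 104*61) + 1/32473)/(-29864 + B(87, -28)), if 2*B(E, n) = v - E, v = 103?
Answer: 34913887/161585648 ≈ 0.21607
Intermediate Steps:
B(E, n) = 103/2 - E/2 (B(E, n) = (103 - E)/2 = 103/2 - E/2)
((-107 - 104*61) + 1/32473)/(-29864 + B(87, -28)) = ((-107 - 104*61) + 1/32473)/(-29864 + (103/2 - ½*87)) = ((-107 - 6344) + 1/32473)/(-29864 + (103/2 - 87/2)) = (-6451 + 1/32473)/(-29864 + 8) = -209483322/32473/(-29856) = -209483322/32473*(-1/29856) = 34913887/161585648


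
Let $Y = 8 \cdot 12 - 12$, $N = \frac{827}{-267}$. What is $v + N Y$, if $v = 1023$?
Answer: $\frac{67891}{89} \approx 762.82$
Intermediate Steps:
$N = - \frac{827}{267}$ ($N = 827 \left(- \frac{1}{267}\right) = - \frac{827}{267} \approx -3.0974$)
$Y = 84$ ($Y = 96 - 12 = 84$)
$v + N Y = 1023 - \frac{23156}{89} = \frac{67891}{89}$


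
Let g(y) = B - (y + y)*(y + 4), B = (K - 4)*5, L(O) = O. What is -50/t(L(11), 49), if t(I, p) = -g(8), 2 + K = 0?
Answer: -25/111 ≈ -0.22523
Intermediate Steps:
K = -2 (K = -2 + 0 = -2)
B = -30 (B = (-2 - 4)*5 = -6*5 = -30)
g(y) = -30 - 2*y*(4 + y) (g(y) = -30 - (y + y)*(y + 4) = -30 - 2*y*(4 + y))
t(I, p) = 222 (t(I, p) = -(-30 - 8*8 - 2*8²) = -(-30 - 64 - 2*64) = -(-30 - 64 - 128) = -1*(-222) = 222)
-50/t(L(11), 49) = -50/222 = -50*1/222 = -25/111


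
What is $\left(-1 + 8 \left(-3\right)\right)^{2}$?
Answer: $625$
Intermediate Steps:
$\left(-1 + 8 \left(-3\right)\right)^{2} = \left(-1 - 24\right)^{2} = \left(-25\right)^{2} = 625$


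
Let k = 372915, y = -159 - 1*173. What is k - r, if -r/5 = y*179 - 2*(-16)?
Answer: 75935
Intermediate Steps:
y = -332 (y = -159 - 173 = -332)
r = 296980 (r = -5*(-332*179 - 2*(-16)) = -5*(-59428 + 32) = -5*(-59396) = 296980)
k - r = 372915 - 1*296980 = 372915 - 296980 = 75935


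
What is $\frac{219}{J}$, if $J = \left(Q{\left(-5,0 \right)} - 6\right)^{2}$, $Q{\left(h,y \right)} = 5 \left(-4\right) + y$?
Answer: $\frac{219}{676} \approx 0.32396$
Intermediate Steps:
$Q{\left(h,y \right)} = -20 + y$
$J = 676$ ($J = \left(\left(-20 + 0\right) - 6\right)^{2} = \left(-20 - 6\right)^{2} = \left(-26\right)^{2} = 676$)
$\frac{219}{J} = \frac{219}{676}$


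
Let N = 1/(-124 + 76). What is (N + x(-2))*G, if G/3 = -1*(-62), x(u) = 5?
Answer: 7409/8 ≈ 926.13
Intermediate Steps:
G = 186 (G = 3*(-1*(-62)) = 3*62 = 186)
N = -1/48 (N = 1/(-48) = -1/48 ≈ -0.020833)
(N + x(-2))*G = (-1/48 + 5)*186 = (239/48)*186 = 7409/8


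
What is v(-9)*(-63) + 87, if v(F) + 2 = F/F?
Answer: 150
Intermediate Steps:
v(F) = -1 (v(F) = -2 + F/F = -2 + 1 = -1)
v(-9)*(-63) + 87 = -1*(-63) + 87 = 63 + 87 = 150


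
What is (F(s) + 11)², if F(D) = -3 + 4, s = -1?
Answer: 144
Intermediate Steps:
F(D) = 1
(F(s) + 11)² = (1 + 11)² = 12² = 144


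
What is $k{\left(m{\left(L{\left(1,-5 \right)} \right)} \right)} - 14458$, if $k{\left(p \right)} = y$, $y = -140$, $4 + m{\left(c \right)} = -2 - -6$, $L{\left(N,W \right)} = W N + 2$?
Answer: $-14598$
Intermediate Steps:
$L{\left(N,W \right)} = 2 + N W$ ($L{\left(N,W \right)} = N W + 2 = 2 + N W$)
$m{\left(c \right)} = 0$ ($m{\left(c \right)} = -4 - -4 = -4 + \left(-2 + 6\right) = -4 + 4 = 0$)
$k{\left(p \right)} = -140$
$k{\left(m{\left(L{\left(1,-5 \right)} \right)} \right)} - 14458 = -140 - 14458 = -14598$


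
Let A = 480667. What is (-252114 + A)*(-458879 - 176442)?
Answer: -145204520513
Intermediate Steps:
(-252114 + A)*(-458879 - 176442) = (-252114 + 480667)*(-458879 - 176442) = 228553*(-635321) = -145204520513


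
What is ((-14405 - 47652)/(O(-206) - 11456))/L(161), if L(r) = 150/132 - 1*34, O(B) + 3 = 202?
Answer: -1365254/8138811 ≈ -0.16775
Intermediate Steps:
O(B) = 199 (O(B) = -3 + 202 = 199)
L(r) = -723/22 (L(r) = 150*(1/132) - 34 = 25/22 - 34 = -723/22)
((-14405 - 47652)/(O(-206) - 11456))/L(161) = ((-14405 - 47652)/(199 - 11456))/(-723/22) = -62057/(-11257)*(-22/723) = -62057*(-1/11257)*(-22/723) = (62057/11257)*(-22/723) = -1365254/8138811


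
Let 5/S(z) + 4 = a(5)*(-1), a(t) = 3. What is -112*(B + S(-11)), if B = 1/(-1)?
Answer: 192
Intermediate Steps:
B = -1
S(z) = -5/7 (S(z) = 5/(-4 + 3*(-1)) = 5/(-4 - 3) = 5/(-7) = 5*(-1/7) = -5/7)
-112*(B + S(-11)) = -112*(-1 - 5/7) = -112*(-12/7) = 192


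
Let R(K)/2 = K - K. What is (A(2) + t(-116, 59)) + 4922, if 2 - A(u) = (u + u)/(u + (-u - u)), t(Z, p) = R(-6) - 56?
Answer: 4870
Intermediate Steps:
R(K) = 0 (R(K) = 2*(K - K) = 2*0 = 0)
t(Z, p) = -56 (t(Z, p) = 0 - 56 = -56)
A(u) = 4 (A(u) = 2 - (u + u)/(u + (-u - u)) = 2 - 2*u/(u - 2*u) = 2 - 2*u/((-u)) = 2 - 2*u*(-1/u) = 2 - 1*(-2) = 2 + 2 = 4)
(A(2) + t(-116, 59)) + 4922 = (4 - 56) + 4922 = -52 + 4922 = 4870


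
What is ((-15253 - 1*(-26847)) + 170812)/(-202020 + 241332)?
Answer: 4343/936 ≈ 4.6400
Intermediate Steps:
((-15253 - 1*(-26847)) + 170812)/(-202020 + 241332) = ((-15253 + 26847) + 170812)/39312 = (11594 + 170812)*(1/39312) = 182406*(1/39312) = 4343/936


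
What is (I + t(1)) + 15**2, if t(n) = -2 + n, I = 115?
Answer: 339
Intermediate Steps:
(I + t(1)) + 15**2 = (115 + (-2 + 1)) + 15**2 = (115 - 1) + 225 = 114 + 225 = 339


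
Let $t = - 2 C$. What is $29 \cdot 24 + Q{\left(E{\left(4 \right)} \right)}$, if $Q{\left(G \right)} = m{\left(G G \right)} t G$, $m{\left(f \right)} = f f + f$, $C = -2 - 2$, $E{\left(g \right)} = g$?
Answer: $9400$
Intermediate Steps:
$C = -4$ ($C = -2 - 2 = -4$)
$m{\left(f \right)} = f + f^{2}$ ($m{\left(f \right)} = f^{2} + f = f + f^{2}$)
$t = 8$ ($t = \left(-2\right) \left(-4\right) = 8$)
$Q{\left(G \right)} = 8 G^{3} \left(1 + G^{2}\right)$ ($Q{\left(G \right)} = G G \left(1 + G G\right) 8 G = G^{2} \left(1 + G^{2}\right) 8 G = 8 G^{2} \left(1 + G^{2}\right) G = 8 G^{3} \left(1 + G^{2}\right)$)
$29 \cdot 24 + Q{\left(E{\left(4 \right)} \right)} = 29 \cdot 24 + 8 \cdot 4^{3} \left(1 + 4^{2}\right) = 696 + 8 \cdot 64 \left(1 + 16\right) = 696 + 8 \cdot 64 \cdot 17 = 696 + 8704 = 9400$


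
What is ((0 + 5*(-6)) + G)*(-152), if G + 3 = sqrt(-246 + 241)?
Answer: 5016 - 152*I*sqrt(5) ≈ 5016.0 - 339.88*I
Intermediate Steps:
G = -3 + I*sqrt(5) (G = -3 + sqrt(-246 + 241) = -3 + sqrt(-5) = -3 + I*sqrt(5) ≈ -3.0 + 2.2361*I)
((0 + 5*(-6)) + G)*(-152) = ((0 + 5*(-6)) + (-3 + I*sqrt(5)))*(-152) = ((0 - 30) + (-3 + I*sqrt(5)))*(-152) = (-30 + (-3 + I*sqrt(5)))*(-152) = (-33 + I*sqrt(5))*(-152) = 5016 - 152*I*sqrt(5)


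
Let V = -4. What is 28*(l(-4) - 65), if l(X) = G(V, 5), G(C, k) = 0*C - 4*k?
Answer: -2380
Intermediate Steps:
G(C, k) = -4*k (G(C, k) = 0 - 4*k = -4*k)
l(X) = -20 (l(X) = -4*5 = -20)
28*(l(-4) - 65) = 28*(-20 - 65) = 28*(-85) = -2380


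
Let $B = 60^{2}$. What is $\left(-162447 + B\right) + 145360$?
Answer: $-13487$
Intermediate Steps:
$B = 3600$
$\left(-162447 + B\right) + 145360 = \left(-162447 + 3600\right) + 145360 = -158847 + 145360 = -13487$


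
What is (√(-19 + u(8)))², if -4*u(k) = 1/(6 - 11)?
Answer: -379/20 ≈ -18.950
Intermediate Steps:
u(k) = 1/20 (u(k) = -1/(4*(6 - 11)) = -¼/(-5) = -¼*(-⅕) = 1/20)
(√(-19 + u(8)))² = (√(-19 + 1/20))² = (√(-379/20))² = (I*√1895/10)² = -379/20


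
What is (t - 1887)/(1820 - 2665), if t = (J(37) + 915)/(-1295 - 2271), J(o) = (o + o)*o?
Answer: 1346539/602654 ≈ 2.2343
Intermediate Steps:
J(o) = 2*o**2 (J(o) = (2*o)*o = 2*o**2)
t = -3653/3566 (t = (2*37**2 + 915)/(-1295 - 2271) = (2*1369 + 915)/(-3566) = (2738 + 915)*(-1/3566) = 3653*(-1/3566) = -3653/3566 ≈ -1.0244)
(t - 1887)/(1820 - 2665) = (-3653/3566 - 1887)/(1820 - 2665) = -6732695/3566/(-845) = -6732695/3566*(-1/845) = 1346539/602654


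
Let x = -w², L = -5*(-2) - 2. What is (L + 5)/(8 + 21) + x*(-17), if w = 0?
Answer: 13/29 ≈ 0.44828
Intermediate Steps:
L = 8 (L = 10 - 2 = 8)
x = 0 (x = -1*0² = -1*0 = 0)
(L + 5)/(8 + 21) + x*(-17) = (8 + 5)/(8 + 21) + 0*(-17) = 13/29 + 0 = 13/29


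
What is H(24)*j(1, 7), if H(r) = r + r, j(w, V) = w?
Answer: 48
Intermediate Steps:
H(r) = 2*r
H(24)*j(1, 7) = (2*24)*1 = 48*1 = 48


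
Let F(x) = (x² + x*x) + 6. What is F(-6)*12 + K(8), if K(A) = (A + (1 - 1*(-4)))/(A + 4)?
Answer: 11245/12 ≈ 937.08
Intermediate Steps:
F(x) = 6 + 2*x² (F(x) = (x² + x²) + 6 = 2*x² + 6 = 6 + 2*x²)
K(A) = (5 + A)/(4 + A) (K(A) = (A + (1 + 4))/(4 + A) = (A + 5)/(4 + A) = (5 + A)/(4 + A))
F(-6)*12 + K(8) = (6 + 2*(-6)²)*12 + (5 + 8)/(4 + 8) = (6 + 2*36)*12 + 13/12 = (6 + 72)*12 + (1/12)*13 = 78*12 + 13/12 = 936 + 13/12 = 11245/12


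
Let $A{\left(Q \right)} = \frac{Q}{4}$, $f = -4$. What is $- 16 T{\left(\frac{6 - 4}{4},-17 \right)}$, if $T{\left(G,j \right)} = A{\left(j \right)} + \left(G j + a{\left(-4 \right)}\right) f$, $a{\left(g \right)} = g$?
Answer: $-732$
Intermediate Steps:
$A{\left(Q \right)} = \frac{Q}{4}$ ($A{\left(Q \right)} = Q \frac{1}{4} = \frac{Q}{4}$)
$T{\left(G,j \right)} = 16 + \frac{j}{4} - 4 G j$ ($T{\left(G,j \right)} = \frac{j}{4} + \left(G j - 4\right) \left(-4\right) = \frac{j}{4} + \left(-4 + G j\right) \left(-4\right) = \frac{j}{4} - \left(-16 + 4 G j\right) = 16 + \frac{j}{4} - 4 G j$)
$- 16 T{\left(\frac{6 - 4}{4},-17 \right)} = - 16 \left(16 + \frac{1}{4} \left(-17\right) - 4 \frac{6 - 4}{4} \left(-17\right)\right) = - 16 \left(16 - \frac{17}{4} - 4 \cdot 2 \cdot \frac{1}{4} \left(-17\right)\right) = - 16 \left(16 - \frac{17}{4} - 2 \left(-17\right)\right) = - 16 \left(16 - \frac{17}{4} + 34\right) = \left(-16\right) \frac{183}{4} = -732$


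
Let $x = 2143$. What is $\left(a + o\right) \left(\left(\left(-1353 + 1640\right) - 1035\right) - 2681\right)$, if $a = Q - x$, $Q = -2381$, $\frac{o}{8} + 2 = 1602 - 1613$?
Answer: $15869412$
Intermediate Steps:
$o = -104$ ($o = -16 + 8 \left(1602 - 1613\right) = -16 + 8 \left(-11\right) = -16 - 88 = -104$)
$a = -4524$ ($a = -2381 - 2143 = -4524$)
$\left(a + o\right) \left(\left(\left(-1353 + 1640\right) - 1035\right) - 2681\right) = \left(-4524 - 104\right) \left(\left(\left(-1353 + 1640\right) - 1035\right) - 2681\right) = - 4628 \left(\left(287 - 1035\right) - 2681\right) = - 4628 \left(-748 - 2681\right) = \left(-4628\right) \left(-3429\right) = 15869412$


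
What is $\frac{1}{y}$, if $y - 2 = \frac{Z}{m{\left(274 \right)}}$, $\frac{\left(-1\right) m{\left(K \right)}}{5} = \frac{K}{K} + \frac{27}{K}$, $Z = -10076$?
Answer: $\frac{1505}{2763834} \approx 0.00054453$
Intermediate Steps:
$m{\left(K \right)} = -5 - \frac{135}{K}$ ($m{\left(K \right)} = - 5 \left(\frac{K}{K} + \frac{27}{K}\right) = - 5 \left(1 + \frac{27}{K}\right) = -5 - \frac{135}{K}$)
$y = \frac{2763834}{1505}$ ($y = 2 - \frac{10076}{-5 - \frac{135}{274}} = 2 - \frac{10076}{- \frac{1505}{274}} = 2 - - \frac{2760824}{1505} = 2 + \frac{2760824}{1505} = \frac{2763834}{1505} \approx 1836.4$)
$\frac{1}{y} = \frac{1}{\frac{2763834}{1505}} = \frac{1505}{2763834}$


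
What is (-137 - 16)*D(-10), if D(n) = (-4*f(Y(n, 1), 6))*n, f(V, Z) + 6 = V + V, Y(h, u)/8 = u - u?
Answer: 36720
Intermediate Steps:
Y(h, u) = 0 (Y(h, u) = 8*(u - u) = 8*0 = 0)
f(V, Z) = -6 + 2*V (f(V, Z) = -6 + (V + V) = -6 + 2*V)
D(n) = 24*n (D(n) = (-4*(-6 + 2*0))*n = (-4*(-6 + 0))*n = (-4*(-6))*n = 24*n)
(-137 - 16)*D(-10) = (-137 - 16)*(24*(-10)) = -153*(-240) = 36720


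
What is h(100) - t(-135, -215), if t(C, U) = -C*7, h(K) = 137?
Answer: -808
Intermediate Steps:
t(C, U) = -7*C
h(100) - t(-135, -215) = 137 - (-7)*(-135) = 137 - 1*945 = 137 - 945 = -808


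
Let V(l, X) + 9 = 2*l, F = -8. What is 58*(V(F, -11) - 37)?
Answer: -3596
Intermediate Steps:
V(l, X) = -9 + 2*l
58*(V(F, -11) - 37) = 58*((-9 + 2*(-8)) - 37) = 58*((-9 - 16) - 37) = 58*(-25 - 37) = 58*(-62) = -3596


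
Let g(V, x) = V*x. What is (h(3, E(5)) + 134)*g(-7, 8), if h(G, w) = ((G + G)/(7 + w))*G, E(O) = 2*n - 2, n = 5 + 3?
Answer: -7552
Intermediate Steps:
n = 8
E(O) = 14 (E(O) = 2*8 - 2 = 16 - 2 = 14)
h(G, w) = 2*G²/(7 + w) (h(G, w) = ((2*G)/(7 + w))*G = (2*G/(7 + w))*G = 2*G²/(7 + w))
(h(3, E(5)) + 134)*g(-7, 8) = (2*3²/(7 + 14) + 134)*(-7*8) = (2*9/21 + 134)*(-56) = (2*9*(1/21) + 134)*(-56) = (6/7 + 134)*(-56) = (944/7)*(-56) = -7552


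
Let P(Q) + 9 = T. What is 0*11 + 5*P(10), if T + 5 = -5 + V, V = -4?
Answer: -115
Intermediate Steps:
T = -14 (T = -5 + (-5 - 4) = -5 - 9 = -14)
P(Q) = -23 (P(Q) = -9 - 14 = -23)
0*11 + 5*P(10) = 0*11 + 5*(-23) = 0 - 115 = -115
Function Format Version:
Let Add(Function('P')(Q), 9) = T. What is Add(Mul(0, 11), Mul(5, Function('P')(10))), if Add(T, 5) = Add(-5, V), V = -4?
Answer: -115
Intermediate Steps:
T = -14 (T = Add(-5, Add(-5, -4)) = Add(-5, -9) = -14)
Function('P')(Q) = -23 (Function('P')(Q) = Add(-9, -14) = -23)
Add(Mul(0, 11), Mul(5, Function('P')(10))) = Add(Mul(0, 11), Mul(5, -23)) = Add(0, -115) = -115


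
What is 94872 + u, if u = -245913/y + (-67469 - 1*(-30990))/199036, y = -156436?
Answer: 184625960711371/1946024731 ≈ 94873.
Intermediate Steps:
u = 2702431939/1946024731 (u = -245913/(-156436) + (-67469 - 1*(-30990))/199036 = -245913*(-1/156436) + (-67469 + 30990)*(1/199036) = 245913/156436 - 36479*1/199036 = 245913/156436 - 36479/199036 = 2702431939/1946024731 ≈ 1.3887)
94872 + u = 94872 + 2702431939/1946024731 = 184625960711371/1946024731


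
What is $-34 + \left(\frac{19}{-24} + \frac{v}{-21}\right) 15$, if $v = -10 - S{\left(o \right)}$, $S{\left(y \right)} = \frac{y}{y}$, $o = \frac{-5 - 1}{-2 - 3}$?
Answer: $- \frac{2129}{56} \approx -38.018$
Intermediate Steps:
$o = \frac{6}{5}$ ($o = - \frac{6}{-5} = \left(-6\right) \left(- \frac{1}{5}\right) = \frac{6}{5} \approx 1.2$)
$S{\left(y \right)} = 1$
$v = -11$ ($v = -10 - 1 = -11$)
$-34 + \left(\frac{19}{-24} + \frac{v}{-21}\right) 15 = -34 + \left(\frac{19}{-24} - \frac{11}{-21}\right) 15 = -34 + \left(19 \left(- \frac{1}{24}\right) - - \frac{11}{21}\right) 15 = -34 + \left(- \frac{19}{24} + \frac{11}{21}\right) 15 = -34 - \frac{225}{56} = - \frac{2129}{56}$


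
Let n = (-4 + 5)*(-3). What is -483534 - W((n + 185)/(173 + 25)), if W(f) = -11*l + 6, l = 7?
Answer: -483463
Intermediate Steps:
n = -3 (n = 1*(-3) = -3)
W(f) = -71 (W(f) = -11*7 + 6 = -77 + 6 = -71)
-483534 - W((n + 185)/(173 + 25)) = -483534 - 1*(-71) = -483534 + 71 = -483463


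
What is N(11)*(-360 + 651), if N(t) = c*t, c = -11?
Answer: -35211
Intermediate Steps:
N(t) = -11*t
N(11)*(-360 + 651) = (-11*11)*(-360 + 651) = -121*291 = -35211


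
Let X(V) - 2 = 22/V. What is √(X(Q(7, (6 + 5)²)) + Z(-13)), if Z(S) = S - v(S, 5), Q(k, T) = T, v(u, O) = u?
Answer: 2*√66/11 ≈ 1.4771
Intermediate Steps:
X(V) = 2 + 22/V
Z(S) = 0 (Z(S) = S - S = 0)
√(X(Q(7, (6 + 5)²)) + Z(-13)) = √((2 + 22/((6 + 5)²)) + 0) = √((2 + 22/(11²)) + 0) = √((2 + 22/121) + 0) = √((2 + 22*(1/121)) + 0) = √((2 + 2/11) + 0) = √(24/11 + 0) = √(24/11) = 2*√66/11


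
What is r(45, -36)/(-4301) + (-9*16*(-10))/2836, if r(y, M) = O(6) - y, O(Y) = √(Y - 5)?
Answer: 143596/277219 ≈ 0.51799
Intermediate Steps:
O(Y) = √(-5 + Y)
r(y, M) = 1 - y (r(y, M) = √(-5 + 6) - y = √1 - y = 1 - y)
r(45, -36)/(-4301) + (-9*16*(-10))/2836 = (1 - 1*45)/(-4301) + (-9*16*(-10))/2836 = (1 - 45)*(-1/4301) - 144*(-10)*(1/2836) = -44*(-1/4301) + 1440*(1/2836) = 4/391 + 360/709 = 143596/277219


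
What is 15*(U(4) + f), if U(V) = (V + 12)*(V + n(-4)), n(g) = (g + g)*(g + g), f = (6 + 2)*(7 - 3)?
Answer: 16800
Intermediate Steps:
f = 32 (f = 8*4 = 32)
n(g) = 4*g**2 (n(g) = (2*g)*(2*g) = 4*g**2)
U(V) = (12 + V)*(64 + V) (U(V) = (V + 12)*(V + 4*(-4)**2) = (12 + V)*(V + 4*16) = (12 + V)*(V + 64) = (12 + V)*(64 + V))
15*(U(4) + f) = 15*((768 + 4**2 + 76*4) + 32) = 15*((768 + 16 + 304) + 32) = 15*(1088 + 32) = 15*1120 = 16800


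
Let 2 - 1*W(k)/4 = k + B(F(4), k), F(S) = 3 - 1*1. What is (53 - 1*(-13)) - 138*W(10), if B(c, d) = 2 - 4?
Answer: 3378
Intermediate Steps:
F(S) = 2 (F(S) = 3 - 1 = 2)
B(c, d) = -2
W(k) = 16 - 4*k (W(k) = 8 - 4*(k - 2) = 8 - 4*(-2 + k) = 8 + (8 - 4*k) = 16 - 4*k)
(53 - 1*(-13)) - 138*W(10) = (53 - 1*(-13)) - 138*(16 - 4*10) = (53 + 13) - 138*(16 - 40) = 66 - 138*(-24) = 66 + 3312 = 3378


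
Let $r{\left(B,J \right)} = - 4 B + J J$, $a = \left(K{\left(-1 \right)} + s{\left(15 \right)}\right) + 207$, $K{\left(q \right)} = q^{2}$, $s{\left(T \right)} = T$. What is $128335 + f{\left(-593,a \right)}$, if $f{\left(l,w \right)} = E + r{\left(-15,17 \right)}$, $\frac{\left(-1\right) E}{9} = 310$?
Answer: $125894$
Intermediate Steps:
$E = -2790$ ($E = \left(-9\right) 310 = -2790$)
$a = 223$ ($a = \left(\left(-1\right)^{2} + 15\right) + 207 = \left(1 + 15\right) + 207 = 16 + 207 = 223$)
$r{\left(B,J \right)} = J^{2} - 4 B$ ($r{\left(B,J \right)} = - 4 B + J^{2} = J^{2} - 4 B$)
$f{\left(l,w \right)} = -2441$ ($f{\left(l,w \right)} = -2790 - \left(-60 - 17^{2}\right) = -2790 + \left(289 + 60\right) = -2790 + 349 = -2441$)
$128335 + f{\left(-593,a \right)} = 128335 - 2441 = 125894$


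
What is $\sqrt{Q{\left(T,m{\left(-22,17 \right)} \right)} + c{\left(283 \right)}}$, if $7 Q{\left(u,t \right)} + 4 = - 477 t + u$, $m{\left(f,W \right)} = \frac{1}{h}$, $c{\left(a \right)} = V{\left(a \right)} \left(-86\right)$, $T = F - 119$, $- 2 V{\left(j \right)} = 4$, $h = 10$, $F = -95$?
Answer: $\frac{\sqrt{656810}}{70} \approx 11.578$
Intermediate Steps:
$V{\left(j \right)} = -2$ ($V{\left(j \right)} = \left(- \frac{1}{2}\right) 4 = -2$)
$T = -214$ ($T = -95 - 119 = -214$)
$c{\left(a \right)} = 172$ ($c{\left(a \right)} = \left(-2\right) \left(-86\right) = 172$)
$m{\left(f,W \right)} = \frac{1}{10}$
$Q{\left(u,t \right)} = - \frac{4}{7} - \frac{477 t}{7} + \frac{u}{7}$ ($Q{\left(u,t \right)} = - \frac{4}{7} + \frac{- 477 t + u}{7} = - \frac{4}{7} + \frac{u - 477 t}{7} = - \frac{4}{7} - \left(- \frac{u}{7} + \frac{477 t}{7}\right) = - \frac{4}{7} - \frac{477 t}{7} + \frac{u}{7}$)
$\sqrt{Q{\left(T,m{\left(-22,17 \right)} \right)} + c{\left(283 \right)}} = \sqrt{\left(- \frac{4}{7} - \frac{477}{70} + \frac{1}{7} \left(-214\right)\right) + 172} = \sqrt{\left(- \frac{4}{7} - \frac{477}{70} - \frac{214}{7}\right) + 172} = \sqrt{- \frac{2657}{70} + 172} = \sqrt{\frac{9383}{70}} = \frac{\sqrt{656810}}{70}$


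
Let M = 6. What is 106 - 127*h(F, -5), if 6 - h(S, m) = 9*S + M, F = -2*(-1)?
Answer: 2392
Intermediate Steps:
F = 2
h(S, m) = -9*S (h(S, m) = 6 - (9*S + 6) = 6 - (6 + 9*S) = 6 + (-6 - 9*S) = -9*S)
106 - 127*h(F, -5) = 106 - (-1143)*2 = 106 - 127*(-18) = 106 + 2286 = 2392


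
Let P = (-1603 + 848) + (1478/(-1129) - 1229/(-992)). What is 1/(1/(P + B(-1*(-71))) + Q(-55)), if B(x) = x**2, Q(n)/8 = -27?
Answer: -4800104213/1036821390040 ≈ -0.0046296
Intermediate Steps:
Q(n) = -216 (Q(n) = 8*(-27) = -216)
P = -845654475/1119968 (P = -755 + (1478*(-1/1129) - 1229*(-1/992)) = -755 + (-1478/1129 + 1229/992) = -755 - 78635/1119968 = -845654475/1119968 ≈ -755.07)
1/(1/(P + B(-1*(-71))) + Q(-55)) = 1/(1/(-845654475/1119968 + (-1*(-71))**2) - 216) = 1/(1/(-845654475/1119968 + 71**2) - 216) = 1/(1/(-845654475/1119968 + 5041) - 216) = 1/(1/(4800104213/1119968) - 216) = 1/(1119968/4800104213 - 216) = 1/(-1036821390040/4800104213) = -4800104213/1036821390040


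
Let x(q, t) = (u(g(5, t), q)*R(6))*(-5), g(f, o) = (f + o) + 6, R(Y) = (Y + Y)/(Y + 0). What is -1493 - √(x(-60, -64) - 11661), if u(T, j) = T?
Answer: -1493 - I*√11131 ≈ -1493.0 - 105.5*I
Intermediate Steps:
R(Y) = 2 (R(Y) = (2*Y)/Y = 2)
g(f, o) = 6 + f + o
x(q, t) = -110 - 10*t (x(q, t) = ((6 + 5 + t)*2)*(-5) = ((11 + t)*2)*(-5) = (22 + 2*t)*(-5) = -110 - 10*t)
-1493 - √(x(-60, -64) - 11661) = -1493 - √((-110 - 10*(-64)) - 11661) = -1493 - √((-110 + 640) - 11661) = -1493 - √(530 - 11661) = -1493 - √(-11131) = -1493 - I*√11131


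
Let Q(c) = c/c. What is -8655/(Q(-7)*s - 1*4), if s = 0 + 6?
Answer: -8655/2 ≈ -4327.5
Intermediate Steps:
Q(c) = 1
s = 6
-8655/(Q(-7)*s - 1*4) = -8655/(1*6 - 1*4) = -8655/(6 - 4) = -8655/2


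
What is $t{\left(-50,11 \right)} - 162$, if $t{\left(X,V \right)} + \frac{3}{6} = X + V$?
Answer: $- \frac{403}{2} \approx -201.5$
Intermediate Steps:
$t{\left(X,V \right)} = - \frac{1}{2} + V + X$ ($t{\left(X,V \right)} = - \frac{1}{2} + \left(X + V\right) = - \frac{1}{2} + \left(V + X\right) = - \frac{1}{2} + V + X$)
$t{\left(-50,11 \right)} - 162 = \left(- \frac{1}{2} + 11 - 50\right) - 162 = - \frac{79}{2} - 162 = - \frac{403}{2}$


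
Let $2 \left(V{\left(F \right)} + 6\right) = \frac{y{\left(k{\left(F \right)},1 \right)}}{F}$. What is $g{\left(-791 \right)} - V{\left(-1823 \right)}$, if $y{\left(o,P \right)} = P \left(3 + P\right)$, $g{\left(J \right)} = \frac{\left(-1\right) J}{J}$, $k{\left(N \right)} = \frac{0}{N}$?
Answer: $\frac{9117}{1823} \approx 5.0011$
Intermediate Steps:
$k{\left(N \right)} = 0$
$g{\left(J \right)} = -1$
$V{\left(F \right)} = -6 + \frac{2}{F}$ ($V{\left(F \right)} = -6 + \frac{1 \left(3 + 1\right) \frac{1}{F}}{2} = -6 + \frac{1 \cdot 4 \frac{1}{F}}{2} = -6 + \frac{4 \frac{1}{F}}{2} = -6 + \frac{2}{F}$)
$g{\left(-791 \right)} - V{\left(-1823 \right)} = -1 - \left(-6 + \frac{2}{-1823}\right) = -1 - \left(-6 + 2 \left(- \frac{1}{1823}\right)\right) = -1 - \left(-6 - \frac{2}{1823}\right) = -1 - - \frac{10940}{1823} = -1 + \frac{10940}{1823} = \frac{9117}{1823}$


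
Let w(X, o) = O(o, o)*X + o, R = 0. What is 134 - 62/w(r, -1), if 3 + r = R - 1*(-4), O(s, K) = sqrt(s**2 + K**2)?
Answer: 72 - 62*sqrt(2) ≈ -15.681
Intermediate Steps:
O(s, K) = sqrt(K**2 + s**2)
r = 1 (r = -3 + (0 - 1*(-4)) = -3 + (0 + 4) = -3 + 4 = 1)
w(X, o) = o + X*sqrt(2)*sqrt(o**2) (w(X, o) = sqrt(o**2 + o**2)*X + o = sqrt(2*o**2)*X + o = (sqrt(2)*sqrt(o**2))*X + o = X*sqrt(2)*sqrt(o**2) + o = o + X*sqrt(2)*sqrt(o**2))
134 - 62/w(r, -1) = 134 - 62/(-1 + 1*sqrt(2)*sqrt((-1)**2)) = 134 - 62/(-1 + 1*sqrt(2)*sqrt(1)) = 134 - 62/(-1 + 1*sqrt(2)*1) = 134 - 62/(-1 + sqrt(2))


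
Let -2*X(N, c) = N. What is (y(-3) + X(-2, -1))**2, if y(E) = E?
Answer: 4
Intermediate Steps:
X(N, c) = -N/2
(y(-3) + X(-2, -1))**2 = (-3 - 1/2*(-2))**2 = (-3 + 1)**2 = (-2)**2 = 4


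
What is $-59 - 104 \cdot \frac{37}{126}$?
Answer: $- \frac{5641}{63} \approx -89.54$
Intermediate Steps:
$-59 - 104 \cdot \frac{37}{126} = -59 - 104 \cdot 37 \cdot \frac{1}{126} = -59 - \frac{1924}{63} = - \frac{5641}{63}$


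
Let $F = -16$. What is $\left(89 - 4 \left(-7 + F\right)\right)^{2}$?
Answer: $32761$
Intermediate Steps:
$\left(89 - 4 \left(-7 + F\right)\right)^{2} = \left(89 - 4 \left(-7 - 16\right)\right)^{2} = \left(89 - -92\right)^{2} = \left(89 + 92\right)^{2} = 181^{2} = 32761$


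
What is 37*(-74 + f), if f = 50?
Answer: -888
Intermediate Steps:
37*(-74 + f) = 37*(-74 + 50) = 37*(-24) = -888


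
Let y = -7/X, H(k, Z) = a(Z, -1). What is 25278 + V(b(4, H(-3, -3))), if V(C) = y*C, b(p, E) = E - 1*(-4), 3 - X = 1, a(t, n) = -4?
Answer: 25278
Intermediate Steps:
H(k, Z) = -4
X = 2 (X = 3 - 1*1 = 3 - 1 = 2)
b(p, E) = 4 + E (b(p, E) = E + 4 = 4 + E)
y = -7/2 ≈ -3.5000
V(C) = -7*C/2
25278 + V(b(4, H(-3, -3))) = 25278 - 7*(4 - 4)/2 = 25278 - 7/2*0 = 25278 + 0 = 25278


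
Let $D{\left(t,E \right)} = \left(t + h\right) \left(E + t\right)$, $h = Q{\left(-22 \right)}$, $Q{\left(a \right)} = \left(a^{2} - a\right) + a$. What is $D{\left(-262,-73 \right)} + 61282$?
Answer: $-13088$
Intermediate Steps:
$Q{\left(a \right)} = a^{2}$
$h = 484$ ($h = \left(-22\right)^{2} = 484$)
$D{\left(t,E \right)} = \left(484 + t\right) \left(E + t\right)$ ($D{\left(t,E \right)} = \left(t + 484\right) \left(E + t\right) = \left(484 + t\right) \left(E + t\right)$)
$D{\left(-262,-73 \right)} + 61282 = \left(\left(-262\right)^{2} + 484 \left(-73\right) + 484 \left(-262\right) - -19126\right) + 61282 = \left(68644 - 35332 - 126808 + 19126\right) + 61282 = -74370 + 61282 = -13088$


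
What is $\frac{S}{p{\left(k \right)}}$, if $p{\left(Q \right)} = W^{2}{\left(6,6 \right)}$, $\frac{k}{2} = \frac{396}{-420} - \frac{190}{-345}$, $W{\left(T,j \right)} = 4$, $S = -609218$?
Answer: $- \frac{304609}{8} \approx -38076.0$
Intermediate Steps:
$k = - \frac{1894}{2415}$ ($k = 2 \left(\frac{396}{-420} - \frac{190}{-345}\right) = 2 \left(396 \left(- \frac{1}{420}\right) - - \frac{38}{69}\right) = 2 \left(- \frac{33}{35} + \frac{38}{69}\right) = 2 \left(- \frac{947}{2415}\right) = - \frac{1894}{2415} \approx -0.78426$)
$p{\left(Q \right)} = 16$ ($p{\left(Q \right)} = 4^{2} = 16$)
$\frac{S}{p{\left(k \right)}} = - \frac{609218}{16} = \left(-609218\right) \frac{1}{16} = - \frac{304609}{8}$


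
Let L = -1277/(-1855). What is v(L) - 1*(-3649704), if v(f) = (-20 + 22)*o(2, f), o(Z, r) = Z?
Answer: 3649708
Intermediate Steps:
L = 1277/1855 (L = -1277*(-1/1855) = 1277/1855 ≈ 0.68841)
v(f) = 4 (v(f) = (-20 + 22)*2 = 2*2 = 4)
v(L) - 1*(-3649704) = 4 - 1*(-3649704) = 4 + 3649704 = 3649708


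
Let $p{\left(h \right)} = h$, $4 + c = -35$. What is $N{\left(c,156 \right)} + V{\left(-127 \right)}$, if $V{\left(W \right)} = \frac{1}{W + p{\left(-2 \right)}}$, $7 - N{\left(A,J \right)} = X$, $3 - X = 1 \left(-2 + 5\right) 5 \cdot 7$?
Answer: $\frac{14060}{129} \approx 108.99$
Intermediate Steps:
$c = -39$ ($c = -4 - 35 = -39$)
$X = -102$ ($X = 3 - 1 \left(-2 + 5\right) 5 \cdot 7 = 3 - 1 \cdot 3 \cdot 5 \cdot 7 = 3 - 3 \cdot 5 \cdot 7 = 3 - 15 \cdot 7 = 3 - 105 = -102$)
$N{\left(A,J \right)} = 109$ ($N{\left(A,J \right)} = 7 - -102 = 7 + 102 = 109$)
$V{\left(W \right)} = \frac{1}{-2 + W}$ ($V{\left(W \right)} = \frac{1}{W - 2} = \frac{1}{-2 + W}$)
$N{\left(c,156 \right)} + V{\left(-127 \right)} = 109 + \frac{1}{-2 - 127} = 109 + \frac{1}{-129} = 109 - \frac{1}{129} = \frac{14060}{129}$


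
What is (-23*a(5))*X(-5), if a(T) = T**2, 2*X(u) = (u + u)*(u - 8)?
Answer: -37375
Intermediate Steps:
X(u) = u*(-8 + u) (X(u) = ((u + u)*(u - 8))/2 = ((2*u)*(-8 + u))/2 = (2*u*(-8 + u))/2 = u*(-8 + u))
(-23*a(5))*X(-5) = (-23*5**2)*(-5*(-8 - 5)) = (-23*25)*(-5*(-13)) = -575*65 = -37375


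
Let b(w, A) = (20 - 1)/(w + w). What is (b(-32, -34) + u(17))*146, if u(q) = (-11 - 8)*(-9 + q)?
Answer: -711531/32 ≈ -22235.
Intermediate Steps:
u(q) = 171 - 19*q (u(q) = -19*(-9 + q) = 171 - 19*q)
b(w, A) = 19/(2*w) (b(w, A) = 19/((2*w)) = 19*(1/(2*w)) = 19/(2*w))
(b(-32, -34) + u(17))*146 = ((19/2)/(-32) + (171 - 19*17))*146 = ((19/2)*(-1/32) + (171 - 323))*146 = (-19/64 - 152)*146 = -9747/64*146 = -711531/32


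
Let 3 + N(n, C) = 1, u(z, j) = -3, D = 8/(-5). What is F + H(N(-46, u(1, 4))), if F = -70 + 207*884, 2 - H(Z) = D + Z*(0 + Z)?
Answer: 914588/5 ≈ 1.8292e+5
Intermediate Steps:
D = -8/5 (D = 8*(-⅕) = -8/5 ≈ -1.6000)
N(n, C) = -2 (N(n, C) = -3 + 1 = -2)
H(Z) = 18/5 - Z² (H(Z) = 2 - (-8/5 + Z*(0 + Z)) = 2 - (-8/5 + Z*Z) = 2 - (-8/5 + Z²) = 2 + (8/5 - Z²) = 18/5 - Z²)
F = 182918 (F = -70 + 182988 = 182918)
F + H(N(-46, u(1, 4))) = 182918 + (18/5 - 1*(-2)²) = 182918 + (18/5 - 1*4) = 182918 + (18/5 - 4) = 182918 - ⅖ = 914588/5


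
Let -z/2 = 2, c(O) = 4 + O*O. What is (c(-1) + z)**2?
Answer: 1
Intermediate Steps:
c(O) = 4 + O**2
z = -4 (z = -2*2 = -4)
(c(-1) + z)**2 = ((4 + (-1)**2) - 4)**2 = ((4 + 1) - 4)**2 = (5 - 4)**2 = 1**2 = 1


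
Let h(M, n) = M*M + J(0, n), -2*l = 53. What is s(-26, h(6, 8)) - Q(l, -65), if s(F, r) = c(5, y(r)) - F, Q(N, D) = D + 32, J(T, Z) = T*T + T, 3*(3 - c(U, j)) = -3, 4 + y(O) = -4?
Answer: 63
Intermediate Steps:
l = -53/2 (l = -1/2*53 = -53/2 ≈ -26.500)
y(O) = -8 (y(O) = -4 - 4 = -8)
c(U, j) = 4 (c(U, j) = 3 - 1/3*(-3) = 3 + 1 = 4)
J(T, Z) = T + T**2 (J(T, Z) = T**2 + T = T + T**2)
Q(N, D) = 32 + D
h(M, n) = M**2 (h(M, n) = M*M + 0*(1 + 0) = M**2 + 0*1 = M**2 + 0 = M**2)
s(F, r) = 4 - F
s(-26, h(6, 8)) - Q(l, -65) = (4 - 1*(-26)) - (32 - 65) = (4 + 26) - 1*(-33) = 30 + 33 = 63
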